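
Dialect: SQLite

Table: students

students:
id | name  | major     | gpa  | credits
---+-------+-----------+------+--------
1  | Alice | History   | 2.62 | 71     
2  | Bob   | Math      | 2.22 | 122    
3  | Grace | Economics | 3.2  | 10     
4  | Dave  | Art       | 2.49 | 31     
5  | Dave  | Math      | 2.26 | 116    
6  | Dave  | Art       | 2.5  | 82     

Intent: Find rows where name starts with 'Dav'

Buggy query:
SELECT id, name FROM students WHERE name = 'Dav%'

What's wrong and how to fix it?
Bug: Wildcards only work with LIKE; '=' treats '%' as a literal character

Fix: Replace '=' with LIKE so 'Dav%' is treated as a pattern

Corrected query:
SELECT id, name FROM students WHERE name LIKE 'Dav%'

Result:
id | name
---+-----
4  | Dave
5  | Dave
6  | Dave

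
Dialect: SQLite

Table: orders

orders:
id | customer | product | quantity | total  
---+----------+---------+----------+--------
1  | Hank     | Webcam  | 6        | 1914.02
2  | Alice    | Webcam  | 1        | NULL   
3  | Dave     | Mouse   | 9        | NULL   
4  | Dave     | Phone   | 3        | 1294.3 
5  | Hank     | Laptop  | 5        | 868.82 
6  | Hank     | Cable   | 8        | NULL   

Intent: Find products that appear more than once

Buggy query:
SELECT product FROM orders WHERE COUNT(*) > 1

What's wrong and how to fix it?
Bug: WHERE can't reference COUNT(*); aggregates are computed after WHERE

Fix: GROUP BY product, then filter groups with HAVING COUNT(*) > 1

Corrected query:
SELECT product FROM orders GROUP BY product HAVING COUNT(*) > 1

Result:
product
-------
Webcam 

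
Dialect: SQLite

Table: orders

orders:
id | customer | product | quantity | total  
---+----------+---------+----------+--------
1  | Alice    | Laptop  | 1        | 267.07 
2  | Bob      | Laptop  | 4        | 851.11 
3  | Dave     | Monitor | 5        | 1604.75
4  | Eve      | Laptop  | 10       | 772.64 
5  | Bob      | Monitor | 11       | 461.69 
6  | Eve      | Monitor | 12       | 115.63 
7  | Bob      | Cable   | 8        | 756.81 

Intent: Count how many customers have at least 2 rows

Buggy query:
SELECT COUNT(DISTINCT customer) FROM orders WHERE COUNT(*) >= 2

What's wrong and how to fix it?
Bug: WHERE filters individual rows, not groups, so a group-level COUNT is invalid there

Fix: Group first with HAVING COUNT(*) >= 2, then COUNT the resulting groups

Corrected query:
SELECT COUNT(*) FROM (SELECT customer FROM orders GROUP BY customer HAVING COUNT(*) >= 2)

Result:
COUNT(*)
--------
2       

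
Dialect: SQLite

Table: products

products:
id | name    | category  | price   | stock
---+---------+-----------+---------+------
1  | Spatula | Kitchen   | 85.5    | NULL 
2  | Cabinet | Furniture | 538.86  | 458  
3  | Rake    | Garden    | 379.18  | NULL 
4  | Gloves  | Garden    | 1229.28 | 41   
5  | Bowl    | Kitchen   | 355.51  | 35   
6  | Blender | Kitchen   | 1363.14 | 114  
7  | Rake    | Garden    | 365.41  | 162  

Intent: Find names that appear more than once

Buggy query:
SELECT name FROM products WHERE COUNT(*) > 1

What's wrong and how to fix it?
Bug: WHERE can't reference COUNT(*); aggregates are computed after WHERE

Fix: GROUP BY name, then filter groups with HAVING COUNT(*) > 1

Corrected query:
SELECT name FROM products GROUP BY name HAVING COUNT(*) > 1

Result:
name
----
Rake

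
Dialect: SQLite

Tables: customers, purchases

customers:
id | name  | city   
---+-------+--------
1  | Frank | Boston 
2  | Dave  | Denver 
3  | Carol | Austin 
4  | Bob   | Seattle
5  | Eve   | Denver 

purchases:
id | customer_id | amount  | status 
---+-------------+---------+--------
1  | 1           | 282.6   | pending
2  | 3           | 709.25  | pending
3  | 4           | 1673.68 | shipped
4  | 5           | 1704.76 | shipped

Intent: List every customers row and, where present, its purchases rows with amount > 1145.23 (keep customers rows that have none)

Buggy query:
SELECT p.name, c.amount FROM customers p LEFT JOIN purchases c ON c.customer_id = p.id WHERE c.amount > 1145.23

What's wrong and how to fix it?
Bug: A WHERE condition on the right-hand table after LEFT JOIN drops unmatched parents

Fix: Put 'c.amount > 1145.23' in the JOIN's ON clause instead of WHERE

Corrected query:
SELECT p.name, c.amount FROM customers p LEFT JOIN purchases c ON c.customer_id = p.id AND c.amount > 1145.23

Result:
name  | amount 
------+--------
Frank | NULL   
Dave  | NULL   
Carol | NULL   
Bob   | 1673.68
Eve   | 1704.76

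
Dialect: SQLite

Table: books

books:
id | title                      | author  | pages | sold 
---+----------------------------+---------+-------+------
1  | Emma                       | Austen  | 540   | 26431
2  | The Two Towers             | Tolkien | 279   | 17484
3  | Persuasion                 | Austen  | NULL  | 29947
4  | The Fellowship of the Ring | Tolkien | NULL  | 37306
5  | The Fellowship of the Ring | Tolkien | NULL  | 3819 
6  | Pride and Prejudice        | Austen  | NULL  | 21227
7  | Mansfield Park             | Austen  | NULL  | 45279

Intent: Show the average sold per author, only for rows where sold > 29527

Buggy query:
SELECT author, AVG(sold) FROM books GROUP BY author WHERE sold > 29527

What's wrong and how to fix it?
Bug: WHERE cannot follow GROUP BY

Fix: Move the WHERE clause before GROUP BY

Corrected query:
SELECT author, AVG(sold) FROM books WHERE sold > 29527 GROUP BY author

Result:
author  | AVG(sold)
--------+----------
Austen  | 37613    
Tolkien | 37306    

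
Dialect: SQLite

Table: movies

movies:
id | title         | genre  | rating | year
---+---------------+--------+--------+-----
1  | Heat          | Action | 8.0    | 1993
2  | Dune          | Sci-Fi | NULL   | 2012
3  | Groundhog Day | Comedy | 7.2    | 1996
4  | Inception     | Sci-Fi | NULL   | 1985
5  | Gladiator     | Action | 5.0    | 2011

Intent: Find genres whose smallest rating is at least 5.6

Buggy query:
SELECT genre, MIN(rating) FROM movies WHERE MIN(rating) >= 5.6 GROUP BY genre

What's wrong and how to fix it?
Bug: MIN() in WHERE is a misuse of aggregate

Fix: Replace WHERE with HAVING after the GROUP BY

Corrected query:
SELECT genre, MIN(rating) FROM movies GROUP BY genre HAVING MIN(rating) >= 5.6

Result:
genre  | MIN(rating)
-------+------------
Comedy | 7.2        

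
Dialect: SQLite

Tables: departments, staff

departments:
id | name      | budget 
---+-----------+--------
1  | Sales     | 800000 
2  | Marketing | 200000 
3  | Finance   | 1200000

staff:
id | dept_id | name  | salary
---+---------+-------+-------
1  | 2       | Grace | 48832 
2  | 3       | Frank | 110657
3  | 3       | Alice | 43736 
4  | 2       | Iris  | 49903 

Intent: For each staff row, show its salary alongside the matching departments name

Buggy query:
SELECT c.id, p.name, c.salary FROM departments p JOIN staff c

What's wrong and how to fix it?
Bug: JOIN with no ON clause produces a cartesian product; every staff row pairs with every departments row

Fix: Add ON c.dept_id = p.id to the JOIN

Corrected query:
SELECT c.id, p.name, c.salary FROM departments p JOIN staff c ON c.dept_id = p.id

Result:
id | name      | salary
---+-----------+-------
1  | Marketing | 48832 
2  | Finance   | 110657
3  | Finance   | 43736 
4  | Marketing | 49903 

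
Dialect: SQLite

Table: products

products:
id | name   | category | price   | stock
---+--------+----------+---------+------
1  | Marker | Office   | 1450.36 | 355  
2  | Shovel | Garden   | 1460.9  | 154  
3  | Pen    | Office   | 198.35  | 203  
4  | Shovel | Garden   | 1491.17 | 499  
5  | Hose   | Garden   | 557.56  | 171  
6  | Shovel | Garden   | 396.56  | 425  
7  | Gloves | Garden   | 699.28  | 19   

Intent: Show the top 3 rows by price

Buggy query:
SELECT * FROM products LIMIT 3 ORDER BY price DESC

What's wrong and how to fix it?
Bug: ORDER BY cannot follow LIMIT; LIMIT is the final clause

Fix: Sort with ORDER BY, then apply LIMIT

Corrected query:
SELECT * FROM products ORDER BY price DESC LIMIT 3

Result:
id | name   | category | price   | stock
---+--------+----------+---------+------
4  | Shovel | Garden   | 1491.17 | 499  
2  | Shovel | Garden   | 1460.9  | 154  
1  | Marker | Office   | 1450.36 | 355  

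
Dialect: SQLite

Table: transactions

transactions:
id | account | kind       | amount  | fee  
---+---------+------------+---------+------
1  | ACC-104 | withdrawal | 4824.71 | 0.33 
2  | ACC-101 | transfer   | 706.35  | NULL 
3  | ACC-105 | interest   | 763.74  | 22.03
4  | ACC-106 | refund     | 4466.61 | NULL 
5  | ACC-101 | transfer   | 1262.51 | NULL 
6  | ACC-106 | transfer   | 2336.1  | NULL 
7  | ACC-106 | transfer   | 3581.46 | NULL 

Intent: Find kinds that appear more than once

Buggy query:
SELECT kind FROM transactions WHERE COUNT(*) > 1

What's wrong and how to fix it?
Bug: COUNT(*) is an aggregate and cannot be used in WHERE

Fix: Group first, then use HAVING for the count condition

Corrected query:
SELECT kind FROM transactions GROUP BY kind HAVING COUNT(*) > 1

Result:
kind    
--------
transfer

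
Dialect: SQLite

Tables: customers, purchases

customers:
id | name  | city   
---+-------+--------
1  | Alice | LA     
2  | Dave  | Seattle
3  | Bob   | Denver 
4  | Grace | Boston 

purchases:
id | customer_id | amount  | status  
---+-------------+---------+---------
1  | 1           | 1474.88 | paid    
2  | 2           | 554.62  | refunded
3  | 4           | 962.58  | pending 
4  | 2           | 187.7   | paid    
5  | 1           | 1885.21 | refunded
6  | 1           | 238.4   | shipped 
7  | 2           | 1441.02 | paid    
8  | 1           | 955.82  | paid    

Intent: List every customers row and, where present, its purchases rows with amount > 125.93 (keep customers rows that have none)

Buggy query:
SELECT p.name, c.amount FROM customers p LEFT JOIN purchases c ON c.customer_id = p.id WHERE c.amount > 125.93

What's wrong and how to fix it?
Bug: Filtering c.amount in WHERE discards the NULL rows produced by LEFT JOIN, turning it into an inner join

Fix: Put 'c.amount > 125.93' in the JOIN's ON clause instead of WHERE

Corrected query:
SELECT p.name, c.amount FROM customers p LEFT JOIN purchases c ON c.customer_id = p.id AND c.amount > 125.93

Result:
name  | amount 
------+--------
Alice | 238.4  
Alice | 955.82 
Alice | 1474.88
Alice | 1885.21
Dave  | 187.7  
Dave  | 554.62 
Dave  | 1441.02
Bob   | NULL   
Grace | 962.58 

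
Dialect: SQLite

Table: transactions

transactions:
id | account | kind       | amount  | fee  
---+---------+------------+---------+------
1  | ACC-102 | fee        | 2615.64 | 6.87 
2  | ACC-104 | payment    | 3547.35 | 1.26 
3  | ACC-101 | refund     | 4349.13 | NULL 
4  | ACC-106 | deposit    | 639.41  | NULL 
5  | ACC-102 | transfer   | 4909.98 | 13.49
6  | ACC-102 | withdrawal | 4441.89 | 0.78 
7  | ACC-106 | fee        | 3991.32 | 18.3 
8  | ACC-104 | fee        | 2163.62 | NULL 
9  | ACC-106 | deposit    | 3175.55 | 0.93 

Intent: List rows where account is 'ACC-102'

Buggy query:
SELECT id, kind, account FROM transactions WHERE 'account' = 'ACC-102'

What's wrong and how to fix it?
Bug: Single quotes denote string literals in SQL; the column name is being compared as a constant string

Fix: Remove the quotes around the column name (or use double quotes for an identifier)

Corrected query:
SELECT id, kind, account FROM transactions WHERE account = 'ACC-102'

Result:
id | kind       | account
---+------------+--------
1  | fee        | ACC-102
5  | transfer   | ACC-102
6  | withdrawal | ACC-102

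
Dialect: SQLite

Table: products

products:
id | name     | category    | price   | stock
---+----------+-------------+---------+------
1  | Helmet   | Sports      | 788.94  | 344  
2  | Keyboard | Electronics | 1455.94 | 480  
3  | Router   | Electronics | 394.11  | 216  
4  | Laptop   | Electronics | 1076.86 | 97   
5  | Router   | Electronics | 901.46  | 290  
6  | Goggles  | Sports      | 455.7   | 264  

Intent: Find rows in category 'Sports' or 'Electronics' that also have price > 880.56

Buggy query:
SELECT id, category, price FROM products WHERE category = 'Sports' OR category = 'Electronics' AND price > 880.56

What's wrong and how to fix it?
Bug: Without parentheses, AND is evaluated before OR, so the price filter only applies to the 'Electronics' branch

Fix: Group the OR with parentheses (or use IN), then AND the threshold

Corrected query:
SELECT id, category, price FROM products WHERE (category = 'Sports' OR category = 'Electronics') AND price > 880.56

Result:
id | category    | price  
---+-------------+--------
2  | Electronics | 1455.94
4  | Electronics | 1076.86
5  | Electronics | 901.46 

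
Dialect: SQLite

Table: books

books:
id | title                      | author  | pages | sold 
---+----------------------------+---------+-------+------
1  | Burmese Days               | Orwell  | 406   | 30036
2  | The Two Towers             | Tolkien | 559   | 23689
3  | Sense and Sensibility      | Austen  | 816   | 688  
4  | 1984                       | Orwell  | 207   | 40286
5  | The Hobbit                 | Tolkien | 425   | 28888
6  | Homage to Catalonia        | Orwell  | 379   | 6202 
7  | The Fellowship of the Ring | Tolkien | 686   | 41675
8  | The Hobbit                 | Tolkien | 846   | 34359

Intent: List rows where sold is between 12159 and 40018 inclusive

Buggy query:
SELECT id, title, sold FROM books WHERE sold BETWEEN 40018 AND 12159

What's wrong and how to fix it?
Bug: The bounds are reversed; BETWEEN a AND b requires a <= b to match anything

Fix: Write BETWEEN 12159 AND 40018

Corrected query:
SELECT id, title, sold FROM books WHERE sold BETWEEN 12159 AND 40018

Result:
id | title          | sold 
---+----------------+------
1  | Burmese Days   | 30036
2  | The Two Towers | 23689
5  | The Hobbit     | 28888
8  | The Hobbit     | 34359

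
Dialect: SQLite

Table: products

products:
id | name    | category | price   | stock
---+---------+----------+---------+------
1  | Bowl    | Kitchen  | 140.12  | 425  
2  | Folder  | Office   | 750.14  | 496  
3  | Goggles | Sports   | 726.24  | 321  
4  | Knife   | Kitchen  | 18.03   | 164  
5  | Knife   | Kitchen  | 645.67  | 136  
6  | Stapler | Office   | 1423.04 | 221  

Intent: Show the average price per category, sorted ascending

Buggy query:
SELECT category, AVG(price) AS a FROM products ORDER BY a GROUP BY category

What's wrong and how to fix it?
Bug: GROUP BY must precede ORDER BY

Fix: Reorder: SELECT … FROM … GROUP BY … ORDER BY …

Corrected query:
SELECT category, AVG(price) AS a FROM products GROUP BY category ORDER BY a

Result:
category | a      
---------+--------
Kitchen  | 267.94 
Sports   | 726.24 
Office   | 1086.59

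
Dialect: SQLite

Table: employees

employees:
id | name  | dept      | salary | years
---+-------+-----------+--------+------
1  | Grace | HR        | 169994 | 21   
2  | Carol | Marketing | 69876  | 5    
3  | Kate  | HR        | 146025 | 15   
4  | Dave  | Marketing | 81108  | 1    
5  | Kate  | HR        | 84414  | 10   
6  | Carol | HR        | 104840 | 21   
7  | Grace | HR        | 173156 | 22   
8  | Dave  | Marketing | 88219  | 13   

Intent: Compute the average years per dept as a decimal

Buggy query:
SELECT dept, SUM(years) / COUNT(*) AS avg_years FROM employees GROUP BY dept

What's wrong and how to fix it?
Bug: SUM(years) and COUNT(*) are both integers; the division truncates the fractional part

Fix: Multiply by 1.0 (or CAST to REAL) to force floating-point division

Corrected query:
SELECT dept, SUM(years) * 1.0 / COUNT(*) AS avg_years FROM employees GROUP BY dept

Result:
dept      | avg_years
----------+----------
HR        | 17.8     
Marketing | 6.333333 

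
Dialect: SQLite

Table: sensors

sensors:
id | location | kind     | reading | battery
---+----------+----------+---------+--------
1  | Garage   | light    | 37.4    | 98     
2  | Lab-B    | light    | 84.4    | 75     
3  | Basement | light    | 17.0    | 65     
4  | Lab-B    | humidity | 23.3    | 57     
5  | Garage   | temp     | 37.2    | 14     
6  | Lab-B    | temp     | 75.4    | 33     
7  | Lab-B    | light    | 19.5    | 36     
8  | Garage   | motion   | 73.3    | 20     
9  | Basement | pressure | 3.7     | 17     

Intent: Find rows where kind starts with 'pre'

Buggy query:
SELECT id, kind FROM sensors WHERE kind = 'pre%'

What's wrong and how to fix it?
Bug: '=' compares the literal string including the % character; pattern matching needs LIKE

Fix: Replace '=' with LIKE so 'pre%' is treated as a pattern

Corrected query:
SELECT id, kind FROM sensors WHERE kind LIKE 'pre%'

Result:
id | kind    
---+---------
9  | pressure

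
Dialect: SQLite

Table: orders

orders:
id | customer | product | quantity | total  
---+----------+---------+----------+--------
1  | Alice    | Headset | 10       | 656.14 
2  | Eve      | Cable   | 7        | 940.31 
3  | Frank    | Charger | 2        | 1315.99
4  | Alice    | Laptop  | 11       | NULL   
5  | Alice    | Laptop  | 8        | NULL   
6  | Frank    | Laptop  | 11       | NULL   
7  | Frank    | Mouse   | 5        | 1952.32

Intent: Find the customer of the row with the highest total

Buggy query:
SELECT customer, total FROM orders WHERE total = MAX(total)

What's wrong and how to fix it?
Bug: MAX(total) is an aggregate and cannot be used directly in WHERE

Fix: Wrap MAX in a scalar subquery so WHERE compares against a single value

Corrected query:
SELECT customer, total FROM orders WHERE total = (SELECT MAX(total) FROM orders)

Result:
customer | total  
---------+--------
Frank    | 1952.32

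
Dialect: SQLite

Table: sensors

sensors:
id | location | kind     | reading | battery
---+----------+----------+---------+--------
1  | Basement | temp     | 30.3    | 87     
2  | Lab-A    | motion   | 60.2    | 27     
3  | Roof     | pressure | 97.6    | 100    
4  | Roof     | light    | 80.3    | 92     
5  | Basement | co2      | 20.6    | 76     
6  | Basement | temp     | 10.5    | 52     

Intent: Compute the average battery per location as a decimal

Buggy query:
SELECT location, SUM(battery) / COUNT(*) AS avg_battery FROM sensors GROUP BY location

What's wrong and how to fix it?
Bug: Both operands are integers, so '/' performs integer division and truncates

Fix: Multiply by 1.0 (or CAST to REAL) to force floating-point division

Corrected query:
SELECT location, SUM(battery) * 1.0 / COUNT(*) AS avg_battery FROM sensors GROUP BY location

Result:
location | avg_battery
---------+------------
Basement | 71.666667  
Lab-A    | 27         
Roof     | 96         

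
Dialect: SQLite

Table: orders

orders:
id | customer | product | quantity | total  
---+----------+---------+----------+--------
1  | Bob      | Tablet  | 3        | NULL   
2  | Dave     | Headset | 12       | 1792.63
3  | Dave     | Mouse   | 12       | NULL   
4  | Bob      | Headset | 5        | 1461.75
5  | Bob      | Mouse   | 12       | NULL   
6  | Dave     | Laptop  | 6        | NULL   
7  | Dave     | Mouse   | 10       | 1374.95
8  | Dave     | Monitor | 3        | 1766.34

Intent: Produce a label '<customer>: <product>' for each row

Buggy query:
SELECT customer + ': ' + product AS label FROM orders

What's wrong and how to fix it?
Bug: SQLite uses || for string concatenation; + coerces text to numbers (yielding 0)

Fix: Replace + with || to concatenate text

Corrected query:
SELECT customer || ': ' || product AS label FROM orders

Result:
label        
-------------
Bob: Tablet  
Dave: Headset
Dave: Mouse  
Bob: Headset 
Bob: Mouse   
Dave: Laptop 
Dave: Mouse  
Dave: Monitor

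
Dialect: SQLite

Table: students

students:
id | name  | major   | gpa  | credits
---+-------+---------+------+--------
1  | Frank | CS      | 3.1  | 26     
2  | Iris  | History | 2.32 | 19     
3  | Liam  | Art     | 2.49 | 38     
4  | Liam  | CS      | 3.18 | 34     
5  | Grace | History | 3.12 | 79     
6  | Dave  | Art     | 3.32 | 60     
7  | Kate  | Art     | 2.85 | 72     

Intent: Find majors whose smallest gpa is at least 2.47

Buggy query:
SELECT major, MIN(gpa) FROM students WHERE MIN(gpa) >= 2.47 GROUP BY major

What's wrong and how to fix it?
Bug: MIN() in WHERE is a misuse of aggregate

Fix: Use HAVING for the per-group MIN condition

Corrected query:
SELECT major, MIN(gpa) FROM students GROUP BY major HAVING MIN(gpa) >= 2.47

Result:
major | MIN(gpa)
------+---------
Art   | 2.49    
CS    | 3.1     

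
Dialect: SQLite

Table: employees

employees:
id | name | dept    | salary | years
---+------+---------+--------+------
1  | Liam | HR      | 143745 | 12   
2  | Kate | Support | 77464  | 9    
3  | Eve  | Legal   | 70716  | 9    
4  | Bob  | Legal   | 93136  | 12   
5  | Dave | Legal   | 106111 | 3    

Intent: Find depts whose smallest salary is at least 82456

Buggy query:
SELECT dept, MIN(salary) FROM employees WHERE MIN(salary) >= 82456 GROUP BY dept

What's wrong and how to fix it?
Bug: Aggregates like MIN are computed per group after WHERE runs

Fix: Use HAVING for the per-group MIN condition

Corrected query:
SELECT dept, MIN(salary) FROM employees GROUP BY dept HAVING MIN(salary) >= 82456

Result:
dept | MIN(salary)
-----+------------
HR   | 143745     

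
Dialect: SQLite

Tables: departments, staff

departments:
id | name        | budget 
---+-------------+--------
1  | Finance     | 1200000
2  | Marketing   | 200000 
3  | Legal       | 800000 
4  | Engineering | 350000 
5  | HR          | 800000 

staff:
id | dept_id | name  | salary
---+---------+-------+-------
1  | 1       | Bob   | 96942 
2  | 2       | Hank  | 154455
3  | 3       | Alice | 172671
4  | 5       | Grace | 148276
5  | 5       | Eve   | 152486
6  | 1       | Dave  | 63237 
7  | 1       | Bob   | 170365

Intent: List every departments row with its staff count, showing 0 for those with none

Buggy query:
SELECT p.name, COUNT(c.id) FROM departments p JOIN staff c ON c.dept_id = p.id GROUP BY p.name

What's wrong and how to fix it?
Bug: INNER JOIN drops departments rows that have no matching staff rows

Fix: Switch to LEFT JOIN to retain unmatched parent rows

Corrected query:
SELECT p.name, COUNT(c.id) FROM departments p LEFT JOIN staff c ON c.dept_id = p.id GROUP BY p.name

Result:
name        | COUNT(c.id)
------------+------------
Engineering | 0          
Finance     | 3          
HR          | 2          
Legal       | 1          
Marketing   | 1          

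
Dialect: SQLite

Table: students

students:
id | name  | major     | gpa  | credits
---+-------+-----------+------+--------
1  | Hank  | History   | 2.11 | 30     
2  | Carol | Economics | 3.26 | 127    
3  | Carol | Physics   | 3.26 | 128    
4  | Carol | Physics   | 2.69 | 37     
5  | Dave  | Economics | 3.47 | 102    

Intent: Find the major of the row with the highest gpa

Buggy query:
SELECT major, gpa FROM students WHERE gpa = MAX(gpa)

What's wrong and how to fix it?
Bug: WHERE is evaluated per row; an aggregate over the whole table isn't defined there

Fix: Use a subquery: WHERE gpa = (SELECT MAX(gpa) FROM students)

Corrected query:
SELECT major, gpa FROM students WHERE gpa = (SELECT MAX(gpa) FROM students)

Result:
major     | gpa 
----------+-----
Economics | 3.47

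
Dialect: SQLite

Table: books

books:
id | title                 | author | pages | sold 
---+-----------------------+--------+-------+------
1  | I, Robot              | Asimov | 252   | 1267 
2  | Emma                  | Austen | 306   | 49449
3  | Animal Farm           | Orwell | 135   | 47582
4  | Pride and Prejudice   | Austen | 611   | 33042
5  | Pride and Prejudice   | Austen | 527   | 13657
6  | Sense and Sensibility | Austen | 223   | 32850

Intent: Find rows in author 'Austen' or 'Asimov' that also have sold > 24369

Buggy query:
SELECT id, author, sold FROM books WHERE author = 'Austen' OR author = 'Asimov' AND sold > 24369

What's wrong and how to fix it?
Bug: AND binds tighter than OR, so this parses as author = 'Austen' OR (author = 'Asimov' AND sold > 24369)

Fix: Group the OR with parentheses (or use IN), then AND the threshold

Corrected query:
SELECT id, author, sold FROM books WHERE (author = 'Austen' OR author = 'Asimov') AND sold > 24369

Result:
id | author | sold 
---+--------+------
2  | Austen | 49449
4  | Austen | 33042
6  | Austen | 32850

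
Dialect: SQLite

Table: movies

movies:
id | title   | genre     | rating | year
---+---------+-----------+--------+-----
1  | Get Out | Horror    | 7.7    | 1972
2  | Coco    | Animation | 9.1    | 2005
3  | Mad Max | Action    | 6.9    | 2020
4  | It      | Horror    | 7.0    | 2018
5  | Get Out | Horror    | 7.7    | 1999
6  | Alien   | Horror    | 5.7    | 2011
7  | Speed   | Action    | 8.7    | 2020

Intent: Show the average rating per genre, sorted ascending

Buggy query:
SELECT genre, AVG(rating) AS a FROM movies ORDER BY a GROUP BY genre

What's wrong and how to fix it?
Bug: GROUP BY must precede ORDER BY

Fix: Reorder: SELECT … FROM … GROUP BY … ORDER BY …

Corrected query:
SELECT genre, AVG(rating) AS a FROM movies GROUP BY genre ORDER BY a

Result:
genre     | a    
----------+------
Horror    | 7.025
Action    | 7.8  
Animation | 9.1  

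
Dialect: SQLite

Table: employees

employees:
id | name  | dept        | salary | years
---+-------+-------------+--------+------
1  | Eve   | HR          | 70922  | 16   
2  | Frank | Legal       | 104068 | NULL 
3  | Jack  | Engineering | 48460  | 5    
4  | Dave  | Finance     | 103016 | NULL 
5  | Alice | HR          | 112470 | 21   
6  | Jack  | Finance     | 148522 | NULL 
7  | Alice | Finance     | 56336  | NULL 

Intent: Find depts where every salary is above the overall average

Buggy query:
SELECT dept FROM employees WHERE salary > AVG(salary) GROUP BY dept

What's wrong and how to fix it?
Bug: WHERE evaluates per row before aggregation, so AVG() is unavailable

Fix: Compute the overall average in a scalar subquery and compare each group's MIN against it in HAVING

Corrected query:
SELECT dept FROM employees GROUP BY dept HAVING MIN(salary) > (SELECT AVG(salary) FROM employees)

Result:
dept 
-----
Legal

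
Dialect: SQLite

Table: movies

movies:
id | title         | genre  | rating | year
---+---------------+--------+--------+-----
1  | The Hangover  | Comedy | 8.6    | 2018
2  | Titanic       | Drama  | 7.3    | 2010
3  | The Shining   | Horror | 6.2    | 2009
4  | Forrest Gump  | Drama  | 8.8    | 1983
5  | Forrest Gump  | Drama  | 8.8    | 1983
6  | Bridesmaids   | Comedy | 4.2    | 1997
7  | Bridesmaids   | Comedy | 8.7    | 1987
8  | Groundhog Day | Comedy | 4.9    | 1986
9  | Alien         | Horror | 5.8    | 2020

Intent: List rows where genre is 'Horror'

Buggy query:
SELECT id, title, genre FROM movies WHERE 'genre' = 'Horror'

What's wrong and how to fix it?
Bug: Single quotes denote string literals in SQL; the column name is being compared as a constant string

Fix: Reference the column as genre without single quotes

Corrected query:
SELECT id, title, genre FROM movies WHERE genre = 'Horror'

Result:
id | title       | genre 
---+-------------+-------
3  | The Shining | Horror
9  | Alien       | Horror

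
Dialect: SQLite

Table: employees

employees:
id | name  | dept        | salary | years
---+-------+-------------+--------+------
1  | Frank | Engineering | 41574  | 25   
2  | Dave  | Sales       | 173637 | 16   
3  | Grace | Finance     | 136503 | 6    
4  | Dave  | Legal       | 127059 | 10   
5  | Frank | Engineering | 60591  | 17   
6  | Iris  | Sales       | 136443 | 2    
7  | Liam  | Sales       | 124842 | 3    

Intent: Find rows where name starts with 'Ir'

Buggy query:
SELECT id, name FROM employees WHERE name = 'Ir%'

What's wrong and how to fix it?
Bug: '=' compares the literal string including the % character; pattern matching needs LIKE

Fix: Use LIKE for wildcard pattern matching

Corrected query:
SELECT id, name FROM employees WHERE name LIKE 'Ir%'

Result:
id | name
---+-----
6  | Iris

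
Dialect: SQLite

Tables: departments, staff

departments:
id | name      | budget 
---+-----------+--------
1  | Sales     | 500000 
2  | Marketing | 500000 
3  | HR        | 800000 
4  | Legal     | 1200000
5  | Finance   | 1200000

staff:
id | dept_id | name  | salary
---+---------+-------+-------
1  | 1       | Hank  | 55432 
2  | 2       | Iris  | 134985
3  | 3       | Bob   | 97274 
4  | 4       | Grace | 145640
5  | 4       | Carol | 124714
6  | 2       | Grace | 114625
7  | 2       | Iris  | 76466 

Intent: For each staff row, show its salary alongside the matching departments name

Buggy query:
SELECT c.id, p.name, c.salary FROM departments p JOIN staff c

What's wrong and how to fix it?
Bug: JOIN with no ON clause produces a cartesian product; every staff row pairs with every departments row

Fix: Add ON c.dept_id = p.id to the JOIN

Corrected query:
SELECT c.id, p.name, c.salary FROM departments p JOIN staff c ON c.dept_id = p.id

Result:
id | name      | salary
---+-----------+-------
1  | Sales     | 55432 
2  | Marketing | 134985
3  | HR        | 97274 
4  | Legal     | 145640
5  | Legal     | 124714
6  | Marketing | 114625
7  | Marketing | 76466 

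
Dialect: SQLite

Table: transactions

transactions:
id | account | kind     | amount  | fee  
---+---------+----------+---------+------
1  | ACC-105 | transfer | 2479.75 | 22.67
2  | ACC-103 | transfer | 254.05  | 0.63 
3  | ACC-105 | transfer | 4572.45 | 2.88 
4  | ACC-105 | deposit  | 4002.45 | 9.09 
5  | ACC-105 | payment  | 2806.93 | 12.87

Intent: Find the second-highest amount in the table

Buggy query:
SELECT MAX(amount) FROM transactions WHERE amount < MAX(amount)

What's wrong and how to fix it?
Bug: MAX(amount) on the right of the comparison is an aggregate-in-WHERE error

Fix: Put the inner MAX in a scalar subquery

Corrected query:
SELECT MAX(amount) FROM transactions WHERE amount < (SELECT MAX(amount) FROM transactions)

Result:
MAX(amount)
-----------
4002.45    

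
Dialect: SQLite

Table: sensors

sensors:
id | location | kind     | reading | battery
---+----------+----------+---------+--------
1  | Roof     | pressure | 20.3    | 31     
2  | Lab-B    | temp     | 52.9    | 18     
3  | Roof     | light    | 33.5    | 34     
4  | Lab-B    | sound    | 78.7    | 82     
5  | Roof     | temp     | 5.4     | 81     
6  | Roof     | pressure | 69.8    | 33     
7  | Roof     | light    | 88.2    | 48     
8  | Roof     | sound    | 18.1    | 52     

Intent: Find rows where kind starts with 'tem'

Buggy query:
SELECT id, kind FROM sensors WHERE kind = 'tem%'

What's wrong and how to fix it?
Bug: '=' compares the literal string including the % character; pattern matching needs LIKE

Fix: Replace '=' with LIKE so 'tem%' is treated as a pattern

Corrected query:
SELECT id, kind FROM sensors WHERE kind LIKE 'tem%'

Result:
id | kind
---+-----
2  | temp
5  | temp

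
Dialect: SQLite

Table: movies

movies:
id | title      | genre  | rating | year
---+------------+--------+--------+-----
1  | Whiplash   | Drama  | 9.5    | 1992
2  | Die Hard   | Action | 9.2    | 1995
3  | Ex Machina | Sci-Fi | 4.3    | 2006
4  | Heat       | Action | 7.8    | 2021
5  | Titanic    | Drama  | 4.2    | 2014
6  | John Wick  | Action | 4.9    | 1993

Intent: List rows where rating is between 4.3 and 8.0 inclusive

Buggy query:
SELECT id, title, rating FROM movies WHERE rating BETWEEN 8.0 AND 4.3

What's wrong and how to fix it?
Bug: The bounds are reversed; BETWEEN a AND b requires a <= b to match anything

Fix: Swap the bounds so the smaller value comes first

Corrected query:
SELECT id, title, rating FROM movies WHERE rating BETWEEN 4.3 AND 8.0

Result:
id | title      | rating
---+------------+-------
3  | Ex Machina | 4.3   
4  | Heat       | 7.8   
6  | John Wick  | 4.9   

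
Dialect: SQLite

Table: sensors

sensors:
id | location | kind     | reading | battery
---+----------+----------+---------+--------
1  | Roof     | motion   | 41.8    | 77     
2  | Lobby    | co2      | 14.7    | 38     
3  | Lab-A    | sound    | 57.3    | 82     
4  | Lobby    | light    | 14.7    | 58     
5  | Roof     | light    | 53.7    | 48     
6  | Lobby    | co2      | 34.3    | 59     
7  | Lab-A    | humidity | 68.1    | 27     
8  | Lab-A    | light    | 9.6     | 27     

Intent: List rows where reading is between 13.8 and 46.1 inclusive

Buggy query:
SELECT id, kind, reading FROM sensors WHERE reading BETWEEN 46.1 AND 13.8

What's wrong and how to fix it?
Bug: The bounds are reversed; BETWEEN a AND b requires a <= b to match anything

Fix: Write BETWEEN 13.8 AND 46.1

Corrected query:
SELECT id, kind, reading FROM sensors WHERE reading BETWEEN 13.8 AND 46.1

Result:
id | kind   | reading
---+--------+--------
1  | motion | 41.8   
2  | co2    | 14.7   
4  | light  | 14.7   
6  | co2    | 34.3   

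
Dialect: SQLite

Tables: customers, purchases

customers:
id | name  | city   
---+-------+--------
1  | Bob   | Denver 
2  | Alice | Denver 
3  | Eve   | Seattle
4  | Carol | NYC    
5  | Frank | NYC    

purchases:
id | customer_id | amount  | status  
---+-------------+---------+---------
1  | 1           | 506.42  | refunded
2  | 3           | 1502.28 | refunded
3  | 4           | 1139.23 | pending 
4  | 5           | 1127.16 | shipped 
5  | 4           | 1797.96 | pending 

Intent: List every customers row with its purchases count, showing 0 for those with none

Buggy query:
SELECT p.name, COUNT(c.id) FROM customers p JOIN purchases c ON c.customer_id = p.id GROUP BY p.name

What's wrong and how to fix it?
Bug: An inner join excludes parents with zero children

Fix: Use LEFT JOIN so parents without children still appear (COUNT(c.id) gives 0)

Corrected query:
SELECT p.name, COUNT(c.id) FROM customers p LEFT JOIN purchases c ON c.customer_id = p.id GROUP BY p.name

Result:
name  | COUNT(c.id)
------+------------
Alice | 0          
Bob   | 1          
Carol | 2          
Eve   | 1          
Frank | 1          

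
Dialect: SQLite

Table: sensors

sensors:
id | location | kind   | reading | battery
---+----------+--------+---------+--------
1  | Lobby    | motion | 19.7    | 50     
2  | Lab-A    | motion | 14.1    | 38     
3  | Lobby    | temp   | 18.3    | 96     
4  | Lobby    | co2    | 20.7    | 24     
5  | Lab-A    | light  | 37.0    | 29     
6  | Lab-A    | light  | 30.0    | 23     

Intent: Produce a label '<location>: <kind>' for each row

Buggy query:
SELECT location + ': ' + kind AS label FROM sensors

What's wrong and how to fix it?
Bug: SQLite uses || for string concatenation; + coerces text to numbers (yielding 0)

Fix: Use the || operator for string concatenation

Corrected query:
SELECT location || ': ' || kind AS label FROM sensors

Result:
label        
-------------
Lobby: motion
Lab-A: motion
Lobby: temp  
Lobby: co2   
Lab-A: light 
Lab-A: light 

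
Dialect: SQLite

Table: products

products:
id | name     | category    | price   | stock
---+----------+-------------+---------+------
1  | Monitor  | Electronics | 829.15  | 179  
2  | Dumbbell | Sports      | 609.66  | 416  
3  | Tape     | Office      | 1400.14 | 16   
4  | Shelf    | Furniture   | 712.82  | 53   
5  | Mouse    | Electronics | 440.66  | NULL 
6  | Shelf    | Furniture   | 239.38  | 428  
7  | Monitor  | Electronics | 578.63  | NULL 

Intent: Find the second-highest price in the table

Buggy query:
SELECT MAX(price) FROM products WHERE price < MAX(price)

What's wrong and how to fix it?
Bug: The inner MAX is an aggregate inside WHERE, which is not allowed

Fix: Put the inner MAX in a scalar subquery

Corrected query:
SELECT MAX(price) FROM products WHERE price < (SELECT MAX(price) FROM products)

Result:
MAX(price)
----------
829.15    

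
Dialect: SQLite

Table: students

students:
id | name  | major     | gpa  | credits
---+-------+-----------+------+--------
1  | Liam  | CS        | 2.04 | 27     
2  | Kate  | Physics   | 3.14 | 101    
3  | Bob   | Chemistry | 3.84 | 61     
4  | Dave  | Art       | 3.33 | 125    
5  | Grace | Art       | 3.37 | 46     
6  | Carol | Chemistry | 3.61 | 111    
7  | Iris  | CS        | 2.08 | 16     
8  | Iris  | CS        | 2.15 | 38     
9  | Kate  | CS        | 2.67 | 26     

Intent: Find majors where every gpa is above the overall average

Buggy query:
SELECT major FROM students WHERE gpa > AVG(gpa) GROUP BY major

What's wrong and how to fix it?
Bug: WHERE evaluates per row before aggregation, so AVG() is unavailable

Fix: Use a subquery for AVG and a HAVING MIN(...) filter so the condition holds for every row in the group

Corrected query:
SELECT major FROM students GROUP BY major HAVING MIN(gpa) > (SELECT AVG(gpa) FROM students)

Result:
major    
---------
Art      
Chemistry
Physics  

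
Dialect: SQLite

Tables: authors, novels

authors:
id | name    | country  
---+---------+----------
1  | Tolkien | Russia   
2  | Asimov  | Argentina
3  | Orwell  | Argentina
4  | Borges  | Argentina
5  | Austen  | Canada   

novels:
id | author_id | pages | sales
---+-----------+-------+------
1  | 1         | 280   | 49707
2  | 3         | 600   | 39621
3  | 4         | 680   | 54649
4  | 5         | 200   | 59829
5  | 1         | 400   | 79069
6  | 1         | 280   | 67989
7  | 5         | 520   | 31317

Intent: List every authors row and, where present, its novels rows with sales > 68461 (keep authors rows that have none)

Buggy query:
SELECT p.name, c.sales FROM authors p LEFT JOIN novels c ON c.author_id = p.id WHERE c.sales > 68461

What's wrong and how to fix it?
Bug: Filtering c.sales in WHERE discards the NULL rows produced by LEFT JOIN, turning it into an inner join

Fix: Move the right-table condition into the ON clause so unmatched parents are kept

Corrected query:
SELECT p.name, c.sales FROM authors p LEFT JOIN novels c ON c.author_id = p.id AND c.sales > 68461

Result:
name    | sales
--------+------
Tolkien | 79069
Asimov  | NULL 
Orwell  | NULL 
Borges  | NULL 
Austen  | NULL 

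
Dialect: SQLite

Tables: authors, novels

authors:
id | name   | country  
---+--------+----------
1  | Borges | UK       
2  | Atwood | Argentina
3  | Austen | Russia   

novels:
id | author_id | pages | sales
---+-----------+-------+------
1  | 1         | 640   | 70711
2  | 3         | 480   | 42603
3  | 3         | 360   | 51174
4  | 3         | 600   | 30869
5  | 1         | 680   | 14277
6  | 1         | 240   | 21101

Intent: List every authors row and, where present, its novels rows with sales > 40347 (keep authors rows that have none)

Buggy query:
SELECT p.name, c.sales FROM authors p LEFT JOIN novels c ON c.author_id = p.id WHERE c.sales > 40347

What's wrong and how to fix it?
Bug: A WHERE condition on the right-hand table after LEFT JOIN drops unmatched parents

Fix: Put 'c.sales > 40347' in the JOIN's ON clause instead of WHERE

Corrected query:
SELECT p.name, c.sales FROM authors p LEFT JOIN novels c ON c.author_id = p.id AND c.sales > 40347

Result:
name   | sales
-------+------
Borges | 70711
Atwood | NULL 
Austen | 42603
Austen | 51174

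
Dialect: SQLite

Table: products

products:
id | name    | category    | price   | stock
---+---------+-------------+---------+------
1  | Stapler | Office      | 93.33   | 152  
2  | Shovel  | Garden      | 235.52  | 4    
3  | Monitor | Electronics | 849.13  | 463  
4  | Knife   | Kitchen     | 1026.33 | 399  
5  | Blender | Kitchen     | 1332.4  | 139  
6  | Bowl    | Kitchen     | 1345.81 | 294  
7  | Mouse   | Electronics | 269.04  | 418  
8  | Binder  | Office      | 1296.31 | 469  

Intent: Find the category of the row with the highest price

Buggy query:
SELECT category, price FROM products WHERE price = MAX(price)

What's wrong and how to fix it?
Bug: MAX(price) is an aggregate and cannot be used directly in WHERE

Fix: Wrap MAX in a scalar subquery so WHERE compares against a single value

Corrected query:
SELECT category, price FROM products WHERE price = (SELECT MAX(price) FROM products)

Result:
category | price  
---------+--------
Kitchen  | 1345.81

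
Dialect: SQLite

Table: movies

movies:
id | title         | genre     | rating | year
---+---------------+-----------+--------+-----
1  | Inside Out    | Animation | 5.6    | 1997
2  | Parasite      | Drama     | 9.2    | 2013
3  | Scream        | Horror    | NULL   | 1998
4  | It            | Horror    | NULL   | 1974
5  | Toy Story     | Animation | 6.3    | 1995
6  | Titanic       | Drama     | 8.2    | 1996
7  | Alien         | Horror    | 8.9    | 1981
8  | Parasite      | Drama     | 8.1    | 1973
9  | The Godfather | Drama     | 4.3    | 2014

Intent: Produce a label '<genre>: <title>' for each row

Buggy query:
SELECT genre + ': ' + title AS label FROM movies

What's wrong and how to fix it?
Bug: '+' is numeric addition; on text columns SQLite converts them to 0 instead of concatenating

Fix: Use the || operator for string concatenation

Corrected query:
SELECT genre || ': ' || title AS label FROM movies

Result:
label                
---------------------
Animation: Inside Out
Drama: Parasite      
Horror: Scream       
Horror: It           
Animation: Toy Story 
Drama: Titanic       
Horror: Alien        
Drama: Parasite      
Drama: The Godfather 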